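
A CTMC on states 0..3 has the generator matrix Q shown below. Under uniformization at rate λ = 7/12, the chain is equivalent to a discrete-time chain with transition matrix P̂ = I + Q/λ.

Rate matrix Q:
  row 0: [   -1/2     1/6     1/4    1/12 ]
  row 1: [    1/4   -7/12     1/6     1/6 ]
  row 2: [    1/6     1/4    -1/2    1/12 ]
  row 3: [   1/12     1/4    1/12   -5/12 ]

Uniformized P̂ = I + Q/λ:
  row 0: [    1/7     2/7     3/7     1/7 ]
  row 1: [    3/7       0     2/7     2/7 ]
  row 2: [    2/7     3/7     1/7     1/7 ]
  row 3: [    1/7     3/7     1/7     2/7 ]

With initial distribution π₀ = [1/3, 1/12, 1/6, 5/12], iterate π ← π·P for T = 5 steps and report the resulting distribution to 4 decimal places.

t=0: π = [0.3333, 0.0833, 0.1667, 0.4167]
t=1: π = [0.1905, 0.3452, 0.2500, 0.2143]
t=2: π = [0.2772, 0.2534, 0.2466, 0.2228]
t=3: π = [0.2505, 0.2804, 0.2583, 0.2109]
t=4: π = [0.2599, 0.2726, 0.2545, 0.2130]
t=5: π = [0.2571, 0.2746, 0.2560, 0.2122]

π = [0.2571, 0.2746, 0.2560, 0.2122]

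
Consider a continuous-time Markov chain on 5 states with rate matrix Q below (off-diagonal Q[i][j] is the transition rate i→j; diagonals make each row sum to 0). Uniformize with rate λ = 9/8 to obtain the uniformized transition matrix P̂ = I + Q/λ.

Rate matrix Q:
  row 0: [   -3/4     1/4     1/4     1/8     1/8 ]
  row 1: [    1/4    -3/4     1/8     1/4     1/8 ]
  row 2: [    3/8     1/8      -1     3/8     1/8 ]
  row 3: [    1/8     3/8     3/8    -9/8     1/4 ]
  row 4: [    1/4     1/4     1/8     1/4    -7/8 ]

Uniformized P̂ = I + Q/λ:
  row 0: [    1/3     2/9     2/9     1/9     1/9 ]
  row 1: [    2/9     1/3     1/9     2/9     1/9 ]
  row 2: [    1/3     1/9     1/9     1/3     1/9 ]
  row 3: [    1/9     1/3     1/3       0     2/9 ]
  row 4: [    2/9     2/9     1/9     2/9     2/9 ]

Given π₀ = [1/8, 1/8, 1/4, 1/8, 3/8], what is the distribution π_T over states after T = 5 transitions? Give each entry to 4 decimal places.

t=0: π = [0.1250, 0.1250, 0.2500, 0.1250, 0.3750]
t=1: π = [0.2500, 0.2222, 0.1528, 0.2083, 0.1667]
t=2: π = [0.2438, 0.2531, 0.1852, 0.1651, 0.1528]
t=3: π = [0.2515, 0.2481, 0.1749, 0.1790, 0.1464]
t=4: π = [0.2497, 0.2502, 0.1788, 0.1739, 0.1473]
t=5: π = [0.2505, 0.2495, 0.1775, 0.1757, 0.1468]

π = [0.2505, 0.2495, 0.1775, 0.1757, 0.1468]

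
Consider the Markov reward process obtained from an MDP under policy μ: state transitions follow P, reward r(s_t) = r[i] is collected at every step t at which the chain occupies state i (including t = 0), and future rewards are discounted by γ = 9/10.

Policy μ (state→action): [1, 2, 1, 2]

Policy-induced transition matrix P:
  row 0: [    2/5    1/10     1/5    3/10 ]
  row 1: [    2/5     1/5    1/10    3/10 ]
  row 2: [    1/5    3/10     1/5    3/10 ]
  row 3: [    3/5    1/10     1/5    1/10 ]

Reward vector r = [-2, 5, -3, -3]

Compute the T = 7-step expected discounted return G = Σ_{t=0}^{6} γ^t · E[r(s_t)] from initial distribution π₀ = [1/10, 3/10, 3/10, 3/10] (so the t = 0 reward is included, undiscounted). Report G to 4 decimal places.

G = -6.0123

t=0: π = [0.1000, 0.3000, 0.3000, 0.3000], E[r] = -0.5000, γ^t·E[r] = -0.500000, running G = -0.500000
t=1: π = [0.4000, 0.1900, 0.1700, 0.2400], E[r] = -1.0800, γ^t·E[r] = -0.972000, running G = -1.472000
t=2: π = [0.4140, 0.1530, 0.1810, 0.2520], E[r] = -1.3620, γ^t·E[r] = -1.103220, running G = -2.575220
t=3: π = [0.4142, 0.1515, 0.1847, 0.2496], E[r] = -1.3738, γ^t·E[r] = -1.001500, running G = -3.576720
t=4: π = [0.4130, 0.1521, 0.1849, 0.2501], E[r] = -1.3703, γ^t·E[r] = -0.899054, running G = -4.475774
t=5: π = [0.4130, 0.1522, 0.1848, 0.2500], E[r] = -1.3695, γ^t·E[r] = -0.808689, running G = -5.284463
t=6: π = [0.4130, 0.1522, 0.1848, 0.2500], E[r] = -1.3696, γ^t·E[r] = -0.727836, running G = -6.012299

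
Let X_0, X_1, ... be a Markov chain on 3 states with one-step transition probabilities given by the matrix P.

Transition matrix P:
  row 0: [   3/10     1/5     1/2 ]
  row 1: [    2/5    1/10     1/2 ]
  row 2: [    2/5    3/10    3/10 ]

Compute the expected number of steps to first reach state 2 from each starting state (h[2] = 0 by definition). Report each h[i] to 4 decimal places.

h = [2.0000, 2.0000, 0.0000]

First-step conditioning: h[2] = 0; for i ≠ 2, h[i] = 1 + Σ_k P[i][k]·h[k].
  h[0] = 1 + 3/10·h[0] + 1/5·h[1]
  h[1] = 1 + 2/5·h[0] + 1/10·h[1]
Solving the 2×2 linear system over states ≠ 2 gives exactly h = [2, 2, 0] (h[2] = 0 is the target).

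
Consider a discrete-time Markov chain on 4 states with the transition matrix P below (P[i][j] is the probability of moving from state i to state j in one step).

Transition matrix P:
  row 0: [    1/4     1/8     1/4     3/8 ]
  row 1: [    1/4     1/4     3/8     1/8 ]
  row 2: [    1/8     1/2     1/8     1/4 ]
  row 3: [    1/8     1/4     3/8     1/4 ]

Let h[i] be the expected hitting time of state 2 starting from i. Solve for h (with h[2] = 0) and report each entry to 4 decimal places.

First-step conditioning: h[2] = 0; for i ≠ 2, h[i] = 1 + Σ_k P[i][k]·h[k].
  h[0] = 1 + 1/4·h[0] + 1/8·h[1] + 3/8·h[3]
  h[1] = 1 + 1/4·h[0] + 1/4·h[1] + 1/8·h[3]
  h[3] = 1 + 1/8·h[0] + 1/4·h[1] + 1/4·h[3]
Solving the 3×3 linear system over states ≠ 2 gives exactly h = [520/161, 464/161, 0, 456/161] (h[2] = 0 is the target).

h = [3.2298, 2.8820, 0.0000, 2.8323]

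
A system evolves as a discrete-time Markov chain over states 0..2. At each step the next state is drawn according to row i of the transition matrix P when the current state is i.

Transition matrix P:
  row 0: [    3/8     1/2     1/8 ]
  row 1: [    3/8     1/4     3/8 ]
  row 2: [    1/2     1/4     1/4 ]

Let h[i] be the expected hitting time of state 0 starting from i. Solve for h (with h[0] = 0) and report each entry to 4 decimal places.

First-step conditioning: h[0] = 0; for i ≠ 0, h[i] = 1 + Σ_k P[i][k]·h[k].
  h[1] = 1 + 1/4·h[1] + 3/8·h[2]
  h[2] = 1 + 1/4·h[1] + 1/4·h[2]
Solving the 2×2 linear system over states ≠ 0 gives exactly h = [0, 12/5, 32/15] (h[0] = 0 is the target).

h = [0.0000, 2.4000, 2.1333]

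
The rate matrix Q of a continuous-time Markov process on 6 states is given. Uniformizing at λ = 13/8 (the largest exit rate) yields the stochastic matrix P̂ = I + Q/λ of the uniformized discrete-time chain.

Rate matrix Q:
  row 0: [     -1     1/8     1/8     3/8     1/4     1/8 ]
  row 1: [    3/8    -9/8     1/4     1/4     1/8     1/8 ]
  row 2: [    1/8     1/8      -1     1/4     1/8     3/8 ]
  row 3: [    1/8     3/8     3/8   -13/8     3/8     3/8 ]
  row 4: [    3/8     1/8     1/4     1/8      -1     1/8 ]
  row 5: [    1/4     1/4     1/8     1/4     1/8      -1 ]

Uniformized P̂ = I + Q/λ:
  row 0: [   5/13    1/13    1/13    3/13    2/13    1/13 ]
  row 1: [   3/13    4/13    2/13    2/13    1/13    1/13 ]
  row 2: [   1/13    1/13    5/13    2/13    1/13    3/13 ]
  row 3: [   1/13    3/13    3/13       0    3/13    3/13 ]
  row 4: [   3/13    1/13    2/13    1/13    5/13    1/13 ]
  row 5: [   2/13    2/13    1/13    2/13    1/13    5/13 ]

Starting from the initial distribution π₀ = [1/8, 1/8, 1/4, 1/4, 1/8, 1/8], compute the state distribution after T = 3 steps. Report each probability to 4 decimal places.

π = [0.1965, 0.1457, 0.1778, 0.1355, 0.1610, 0.1835]

t=0: π = [0.1250, 0.1250, 0.2500, 0.2500, 0.1250, 0.1250]
t=1: π = [0.1635, 0.1538, 0.2115, 0.1154, 0.1635, 0.1923]
t=2: π = [0.1908, 0.1450, 0.1842, 0.1361, 0.1575, 0.1864]
t=3: π = [0.1965, 0.1457, 0.1778, 0.1355, 0.1610, 0.1835]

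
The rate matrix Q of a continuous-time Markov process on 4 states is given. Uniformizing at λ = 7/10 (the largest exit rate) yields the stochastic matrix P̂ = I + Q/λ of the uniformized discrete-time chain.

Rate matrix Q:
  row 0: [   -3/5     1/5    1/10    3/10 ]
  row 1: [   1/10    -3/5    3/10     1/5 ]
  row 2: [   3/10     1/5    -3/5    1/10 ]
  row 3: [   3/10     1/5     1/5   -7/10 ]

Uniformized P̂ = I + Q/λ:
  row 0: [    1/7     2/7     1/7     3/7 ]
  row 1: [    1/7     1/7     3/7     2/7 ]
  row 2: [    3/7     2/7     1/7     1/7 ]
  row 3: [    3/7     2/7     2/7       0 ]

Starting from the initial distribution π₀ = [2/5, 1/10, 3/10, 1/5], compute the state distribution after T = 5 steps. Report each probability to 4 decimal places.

π = [0.2781, 0.2500, 0.2467, 0.2252]

t=0: π = [0.4000, 0.1000, 0.3000, 0.2000]
t=1: π = [0.2857, 0.2714, 0.2000, 0.2429]
t=2: π = [0.2694, 0.2469, 0.2551, 0.2286]
t=3: π = [0.2810, 0.2504, 0.2461, 0.2224]
t=4: π = [0.2767, 0.2499, 0.2462, 0.2272]
t=5: π = [0.2781, 0.2500, 0.2467, 0.2252]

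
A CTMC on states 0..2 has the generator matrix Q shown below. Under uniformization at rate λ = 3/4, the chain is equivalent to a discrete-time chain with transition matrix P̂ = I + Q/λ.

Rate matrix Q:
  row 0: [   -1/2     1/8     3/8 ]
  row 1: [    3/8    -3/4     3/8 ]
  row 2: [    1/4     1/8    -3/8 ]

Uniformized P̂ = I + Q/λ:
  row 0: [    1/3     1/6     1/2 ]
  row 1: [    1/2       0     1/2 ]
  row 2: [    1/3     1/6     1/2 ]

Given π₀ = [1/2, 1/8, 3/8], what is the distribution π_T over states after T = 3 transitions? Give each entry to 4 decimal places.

π = [0.3571, 0.1429, 0.5000]

t=0: π = [0.5000, 0.1250, 0.3750]
t=1: π = [0.3542, 0.1458, 0.5000]
t=2: π = [0.3576, 0.1424, 0.5000]
t=3: π = [0.3571, 0.1429, 0.5000]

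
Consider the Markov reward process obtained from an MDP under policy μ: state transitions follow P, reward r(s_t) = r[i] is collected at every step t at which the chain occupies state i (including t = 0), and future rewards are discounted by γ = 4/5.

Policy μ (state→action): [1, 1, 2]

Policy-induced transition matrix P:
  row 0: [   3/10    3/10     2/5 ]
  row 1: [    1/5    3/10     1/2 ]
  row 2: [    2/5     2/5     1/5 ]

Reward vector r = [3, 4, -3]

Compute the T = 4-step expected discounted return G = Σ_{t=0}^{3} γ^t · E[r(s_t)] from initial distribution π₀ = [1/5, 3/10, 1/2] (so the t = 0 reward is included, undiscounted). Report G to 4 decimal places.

G = 2.7163

t=0: π = [0.2000, 0.3000, 0.5000], E[r] = 0.3000, γ^t·E[r] = 0.300000, running G = 0.300000
t=1: π = [0.3200, 0.3500, 0.3300], E[r] = 1.3700, γ^t·E[r] = 1.096000, running G = 1.396000
t=2: π = [0.2980, 0.3330, 0.3690], E[r] = 1.1190, γ^t·E[r] = 0.716160, running G = 2.112160
t=3: π = [0.3036, 0.3369, 0.3595], E[r] = 1.1799, γ^t·E[r] = 0.604109, running G = 2.716269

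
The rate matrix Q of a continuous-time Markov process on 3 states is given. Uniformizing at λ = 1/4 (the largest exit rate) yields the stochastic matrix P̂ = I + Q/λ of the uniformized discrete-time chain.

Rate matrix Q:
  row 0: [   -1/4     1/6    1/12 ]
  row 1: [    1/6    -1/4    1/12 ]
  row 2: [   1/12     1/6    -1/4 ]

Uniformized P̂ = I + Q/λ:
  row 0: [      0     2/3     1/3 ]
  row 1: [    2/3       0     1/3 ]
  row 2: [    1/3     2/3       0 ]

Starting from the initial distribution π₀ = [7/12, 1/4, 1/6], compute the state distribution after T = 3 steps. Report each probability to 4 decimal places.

π = [0.3025, 0.4444, 0.2531]

t=0: π = [0.5833, 0.2500, 0.1667]
t=1: π = [0.2222, 0.5000, 0.2778]
t=2: π = [0.4259, 0.3333, 0.2407]
t=3: π = [0.3025, 0.4444, 0.2531]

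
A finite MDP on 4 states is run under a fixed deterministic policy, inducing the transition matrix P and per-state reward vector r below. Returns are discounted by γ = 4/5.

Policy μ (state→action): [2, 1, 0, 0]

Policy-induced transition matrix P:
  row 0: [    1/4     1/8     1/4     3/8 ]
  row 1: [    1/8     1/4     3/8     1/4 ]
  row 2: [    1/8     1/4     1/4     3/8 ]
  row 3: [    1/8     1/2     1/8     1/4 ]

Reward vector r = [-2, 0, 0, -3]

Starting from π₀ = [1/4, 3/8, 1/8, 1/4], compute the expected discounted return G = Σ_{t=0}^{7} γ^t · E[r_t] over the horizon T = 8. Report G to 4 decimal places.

t=0: π = [0.2500, 0.3750, 0.1250, 0.2500], E[r] = -1.2500, γ^t·E[r] = -1.250000, running G = -1.250000
t=1: π = [0.1563, 0.2813, 0.2656, 0.2969], E[r] = -1.2031, γ^t·E[r] = -0.962500, running G = -2.212500
t=2: π = [0.1445, 0.3047, 0.2480, 0.3027], E[r] = -1.1973, γ^t·E[r] = -0.766250, running G = -2.978750
t=3: π = [0.1431, 0.3076, 0.2502, 0.2991], E[r] = -1.1833, γ^t·E[r] = -0.605875, running G = -3.584625
t=4: π = [0.1429, 0.3069, 0.2511, 0.2992], E[r] = -1.1833, γ^t·E[r] = -0.484663, running G = -4.069288
t=5: π = [0.1429, 0.3069, 0.2510, 0.2992], E[r] = -1.1835, γ^t·E[r] = -0.387794, running G = -4.457081
t=6: π = [0.1429, 0.3070, 0.2510, 0.2992], E[r] = -1.1834, γ^t·E[r] = -0.310221, running G = -4.767302
t=7: π = [0.1429, 0.3069, 0.2510, 0.2992], E[r] = -1.1834, γ^t·E[r] = -0.248176, running G = -5.015479

G = -5.0155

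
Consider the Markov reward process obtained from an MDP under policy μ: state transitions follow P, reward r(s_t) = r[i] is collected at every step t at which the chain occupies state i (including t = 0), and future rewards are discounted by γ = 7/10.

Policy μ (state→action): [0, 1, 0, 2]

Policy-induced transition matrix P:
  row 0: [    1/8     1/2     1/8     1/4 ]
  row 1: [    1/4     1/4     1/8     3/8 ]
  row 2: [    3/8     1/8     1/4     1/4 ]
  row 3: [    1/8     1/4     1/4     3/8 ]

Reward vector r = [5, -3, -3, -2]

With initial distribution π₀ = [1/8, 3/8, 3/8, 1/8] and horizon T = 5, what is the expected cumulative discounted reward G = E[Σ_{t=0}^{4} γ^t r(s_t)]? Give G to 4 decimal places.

G = -3.3843

t=0: π = [0.1250, 0.3750, 0.3750, 0.1250], E[r] = -1.8750, γ^t·E[r] = -1.875000, running G = -1.875000
t=1: π = [0.2656, 0.2344, 0.1875, 0.3125], E[r] = -0.5625, γ^t·E[r] = -0.393750, running G = -2.268750
t=2: π = [0.2012, 0.2930, 0.1875, 0.3184], E[r] = -1.0723, γ^t·E[r] = -0.525410, running G = -2.794160
t=3: π = [0.2085, 0.2769, 0.1882, 0.3264], E[r] = -1.0056, γ^t·E[r] = -0.344926, running G = -3.139086
t=4: π = [0.2067, 0.2786, 0.1893, 0.3254], E[r] = -1.0213, γ^t·E[r] = -0.245207, running G = -3.384293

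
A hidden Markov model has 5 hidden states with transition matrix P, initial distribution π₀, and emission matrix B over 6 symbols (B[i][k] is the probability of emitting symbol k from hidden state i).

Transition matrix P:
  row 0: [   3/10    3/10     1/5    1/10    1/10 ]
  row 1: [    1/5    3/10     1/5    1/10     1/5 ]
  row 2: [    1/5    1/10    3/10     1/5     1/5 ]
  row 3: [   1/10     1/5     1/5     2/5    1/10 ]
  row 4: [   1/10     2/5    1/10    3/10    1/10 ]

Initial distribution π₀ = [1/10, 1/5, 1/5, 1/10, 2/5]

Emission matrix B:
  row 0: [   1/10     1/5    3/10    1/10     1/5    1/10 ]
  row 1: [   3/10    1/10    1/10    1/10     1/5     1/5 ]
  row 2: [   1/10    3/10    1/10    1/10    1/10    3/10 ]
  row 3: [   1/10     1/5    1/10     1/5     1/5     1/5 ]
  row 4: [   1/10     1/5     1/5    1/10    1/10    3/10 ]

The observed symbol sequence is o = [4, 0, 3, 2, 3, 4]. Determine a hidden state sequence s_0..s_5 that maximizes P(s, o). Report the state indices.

path = [4, 1, 1, 4, 3, 3]

t=0: δ = [2.000e-02, 4.000e-02, 2.000e-02, 2.000e-02, 4.000e-02]  (obs o_0=4)
t=1: δ = [8.000e-04, 4.800e-03, 8.000e-04, 1.200e-03, 8.000e-04]  ψ = [1, 4, 1, 4, 1]  (obs o_1=0)
t=2: δ = [9.600e-05, 1.440e-04, 9.600e-05, 9.600e-05, 9.600e-05]  ψ = [1, 1, 1, 1, 1]  (obs o_2=3)
t=3: δ = [8.640e-06, 4.320e-06, 2.880e-06, 3.840e-06, 5.760e-06]  ψ = [0, 1, 1, 3, 1]  (obs o_3=2)
t=4: δ = [2.592e-07, 2.592e-07, 1.728e-07, 3.456e-07, 8.640e-08]  ψ = [0, 0, 0, 4, 0]  (obs o_4=3)
t=5: δ = [1.555e-08, 1.555e-08, 6.912e-09, 2.765e-08, 5.184e-09]  ψ = [0, 0, 3, 3, 1]  (obs o_5=4)
backtrack: best end state = 3; path = [4, 1, 1, 4, 3, 3]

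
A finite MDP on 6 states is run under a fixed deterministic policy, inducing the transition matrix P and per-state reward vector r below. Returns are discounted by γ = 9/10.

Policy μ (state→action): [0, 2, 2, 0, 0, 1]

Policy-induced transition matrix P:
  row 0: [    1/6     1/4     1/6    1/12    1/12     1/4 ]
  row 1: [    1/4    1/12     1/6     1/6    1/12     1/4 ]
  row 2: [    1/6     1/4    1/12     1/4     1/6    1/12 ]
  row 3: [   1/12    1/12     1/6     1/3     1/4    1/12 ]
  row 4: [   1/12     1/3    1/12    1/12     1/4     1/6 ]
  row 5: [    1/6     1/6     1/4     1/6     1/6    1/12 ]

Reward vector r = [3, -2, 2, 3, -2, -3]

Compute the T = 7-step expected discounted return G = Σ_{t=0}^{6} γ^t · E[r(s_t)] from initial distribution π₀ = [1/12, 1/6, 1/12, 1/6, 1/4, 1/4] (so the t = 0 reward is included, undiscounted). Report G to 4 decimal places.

G = -0.1378

t=0: π = [0.0833, 0.1667, 0.0833, 0.1667, 0.2500, 0.2500], E[r] = -0.6667, γ^t·E[r] = -0.666667, running G = -0.666667
t=1: π = [0.1458, 0.1944, 0.1597, 0.1736, 0.1806, 0.1458], E[r] = 0.0903, γ^t·E[r] = 0.081250, running G = -0.585417
t=2: π = [0.1534, 0.1916, 0.1505, 0.1817, 0.1678, 0.1551], E[r] = 0.1221, γ^t·E[r] = 0.098906, running G = -0.486510
t=3: π = [0.1535, 0.1889, 0.1531, 0.1827, 0.1671, 0.1548], E[r] = 0.1386, γ^t·E[r] = 0.101039, running G = -0.385471
t=4: π = [0.1533, 0.1891, 0.1529, 0.1832, 0.1673, 0.1543], E[r] = 0.1393, γ^t·E[r] = 0.091426, running G = -0.294046
t=5: π = [0.1532, 0.1890, 0.1528, 0.1832, 0.1673, 0.1543], E[r] = 0.1393, γ^t·E[r] = 0.082234, running G = -0.211812
t=6: π = [0.1532, 0.1890, 0.1528, 0.1832, 0.1674, 0.1543], E[r] = 0.1392, γ^t·E[r] = 0.073991, running G = -0.137821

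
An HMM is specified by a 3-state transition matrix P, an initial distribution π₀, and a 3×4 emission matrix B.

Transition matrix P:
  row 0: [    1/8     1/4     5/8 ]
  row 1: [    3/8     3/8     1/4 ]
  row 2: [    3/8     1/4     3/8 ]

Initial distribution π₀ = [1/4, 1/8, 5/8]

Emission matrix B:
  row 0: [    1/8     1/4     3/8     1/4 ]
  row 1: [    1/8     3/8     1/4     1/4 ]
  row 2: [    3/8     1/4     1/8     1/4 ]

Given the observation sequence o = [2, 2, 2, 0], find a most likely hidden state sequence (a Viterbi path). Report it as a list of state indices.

path = [0, 2, 0, 2]

t=0: δ = [9.375e-02, 3.125e-02, 7.812e-02]  (obs o_0=2)
t=1: δ = [1.099e-02, 5.859e-03, 7.324e-03]  ψ = [2, 0, 0]  (obs o_1=2)
t=2: δ = [1.030e-03, 6.866e-04, 8.583e-04]  ψ = [2, 0, 0]  (obs o_2=2)
t=3: δ = [4.023e-05, 3.219e-05, 2.414e-04]  ψ = [2, 0, 0]  (obs o_3=0)
backtrack: best end state = 2; path = [0, 2, 0, 2]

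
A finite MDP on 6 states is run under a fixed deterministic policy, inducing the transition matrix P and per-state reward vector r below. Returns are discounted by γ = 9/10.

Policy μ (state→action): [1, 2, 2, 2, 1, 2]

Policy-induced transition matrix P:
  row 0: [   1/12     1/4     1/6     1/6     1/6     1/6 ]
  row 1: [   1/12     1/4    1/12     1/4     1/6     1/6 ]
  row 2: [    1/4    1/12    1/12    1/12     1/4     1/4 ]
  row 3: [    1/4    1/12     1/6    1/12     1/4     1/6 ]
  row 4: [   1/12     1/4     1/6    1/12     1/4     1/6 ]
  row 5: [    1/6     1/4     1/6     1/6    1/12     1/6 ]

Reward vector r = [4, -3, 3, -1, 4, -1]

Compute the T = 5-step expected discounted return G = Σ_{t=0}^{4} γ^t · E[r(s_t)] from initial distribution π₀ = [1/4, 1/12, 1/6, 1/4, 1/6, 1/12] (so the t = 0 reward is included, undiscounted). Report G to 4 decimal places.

t=0: π = [0.2500, 0.0833, 0.1667, 0.2500, 0.1667, 0.0833], E[r] = 1.5833, γ^t·E[r] = 1.583333, running G = 1.583333
t=1: π = [0.1597, 0.1806, 0.1458, 0.1250, 0.2083, 0.1806], E[r] = 1.0625, γ^t·E[r] = 0.956250, running G = 2.539583
t=2: π = [0.1435, 0.2049, 0.1395, 0.1418, 0.1916, 0.1788], E[r] = 0.8235, γ^t·E[r] = 0.667031, running G = 3.206615
t=3: π = [0.1451, 0.2031, 0.1380, 0.1443, 0.1912, 0.1783], E[r] = 0.8270, γ^t·E[r] = 0.602895, running G = 3.809509
t=4: π = [0.1452, 0.2029, 0.1382, 0.1441, 0.1913, 0.1782], E[r] = 0.8296, γ^t·E[r] = 0.544308, running G = 4.353818

G = 4.3538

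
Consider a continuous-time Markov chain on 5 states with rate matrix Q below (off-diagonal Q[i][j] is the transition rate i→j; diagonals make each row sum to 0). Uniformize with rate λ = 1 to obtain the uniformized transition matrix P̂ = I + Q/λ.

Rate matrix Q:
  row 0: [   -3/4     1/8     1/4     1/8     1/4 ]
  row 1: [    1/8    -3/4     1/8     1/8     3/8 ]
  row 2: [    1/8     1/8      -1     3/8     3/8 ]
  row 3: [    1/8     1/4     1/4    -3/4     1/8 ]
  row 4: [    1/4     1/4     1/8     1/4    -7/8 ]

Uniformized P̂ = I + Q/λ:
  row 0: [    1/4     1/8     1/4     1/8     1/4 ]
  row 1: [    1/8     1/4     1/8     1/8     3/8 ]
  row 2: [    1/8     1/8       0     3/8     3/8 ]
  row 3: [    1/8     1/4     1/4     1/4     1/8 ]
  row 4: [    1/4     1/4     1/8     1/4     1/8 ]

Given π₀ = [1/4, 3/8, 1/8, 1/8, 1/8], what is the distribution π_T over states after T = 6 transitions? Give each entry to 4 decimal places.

π = [0.1769, 0.2085, 0.1553, 0.2212, 0.2381]

t=0: π = [0.2500, 0.3750, 0.1250, 0.1250, 0.1250]
t=1: π = [0.1719, 0.2031, 0.1563, 0.1875, 0.2813]
t=2: π = [0.1816, 0.2090, 0.1504, 0.2227, 0.2363]
t=3: π = [0.1772, 0.2085, 0.1567, 0.2200, 0.2375]
t=4: π = [0.1768, 0.2083, 0.1551, 0.2214, 0.2385]
t=5: π = [0.1769, 0.2085, 0.1554, 0.2212, 0.2379]
t=6: π = [0.1769, 0.2085, 0.1553, 0.2212, 0.2381]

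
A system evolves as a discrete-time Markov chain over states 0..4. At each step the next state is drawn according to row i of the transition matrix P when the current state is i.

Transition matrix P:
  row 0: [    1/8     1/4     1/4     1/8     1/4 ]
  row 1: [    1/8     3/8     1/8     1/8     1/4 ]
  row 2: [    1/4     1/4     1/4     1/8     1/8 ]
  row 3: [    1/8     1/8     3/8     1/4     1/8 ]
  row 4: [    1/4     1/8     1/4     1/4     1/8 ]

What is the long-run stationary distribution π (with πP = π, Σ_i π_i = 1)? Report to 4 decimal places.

π = [0.1773, 0.2365, 0.2415, 0.1681, 0.1767]

Balance equations π_j = Σ_i π_i·P[i][j]:
  π_0 = 1/8·π_0 + 1/8·π_1 + 1/4·π_2 + 1/8·π_3 + 1/4·π_4
  π_1 = 1/4·π_0 + 3/8·π_1 + 1/4·π_2 + 1/8·π_3 + 1/8·π_4
  π_2 = 1/4·π_0 + 1/8·π_1 + 1/4·π_2 + 3/8·π_3 + 1/4·π_4
  π_3 = 1/8·π_0 + 1/8·π_1 + 1/8·π_2 + 1/4·π_3 + 1/4·π_4
  normalize: π_0 + π_1 + π_2 + π_3 + π_4 = 1
Solving the linear system gives exactly π = [638/3599, 851/3599, 869/3599, 605/3599, 636/3599].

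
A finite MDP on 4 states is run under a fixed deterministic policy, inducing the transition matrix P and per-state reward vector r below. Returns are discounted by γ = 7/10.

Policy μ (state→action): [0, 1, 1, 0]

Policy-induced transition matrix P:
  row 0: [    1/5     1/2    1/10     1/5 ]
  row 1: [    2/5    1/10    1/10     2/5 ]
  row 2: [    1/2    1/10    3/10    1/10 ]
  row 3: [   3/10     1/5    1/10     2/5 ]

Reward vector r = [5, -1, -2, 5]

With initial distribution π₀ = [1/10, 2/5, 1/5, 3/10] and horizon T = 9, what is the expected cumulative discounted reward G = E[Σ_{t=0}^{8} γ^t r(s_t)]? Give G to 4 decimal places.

G = 7.0992

t=0: π = [0.1000, 0.4000, 0.2000, 0.3000], E[r] = 1.2000, γ^t·E[r] = 1.200000, running G = 1.200000
t=1: π = [0.3700, 0.1700, 0.1400, 0.3200], E[r] = 3.0000, γ^t·E[r] = 2.100000, running G = 3.300000
t=2: π = [0.3080, 0.2800, 0.1280, 0.2840], E[r] = 2.4240, γ^t·E[r] = 1.187760, running G = 4.487760
t=3: π = [0.3228, 0.2516, 0.1256, 0.3000], E[r] = 2.6112, γ^t·E[r] = 0.895642, running G = 5.383402
t=4: π = [0.3180, 0.2591, 0.1251, 0.2978], E[r] = 2.5694, γ^t·E[r] = 0.616923, running G = 6.000324
t=5: π = [0.3191, 0.2570, 0.1250, 0.2989], E[r] = 2.5830, γ^t·E[r] = 0.434121, running G = 6.434445
t=6: π = [0.3188, 0.2575, 0.1250, 0.2987], E[r] = 2.5797, γ^t·E[r] = 0.303502, running G = 6.737947
t=7: π = [0.3189, 0.2574, 0.1250, 0.2987], E[r] = 2.5807, γ^t·E[r] = 0.212532, running G = 6.950478
t=8: π = [0.3189, 0.2574, 0.1250, 0.2987], E[r] = 2.5805, γ^t·E[r] = 0.148758, running G = 7.099236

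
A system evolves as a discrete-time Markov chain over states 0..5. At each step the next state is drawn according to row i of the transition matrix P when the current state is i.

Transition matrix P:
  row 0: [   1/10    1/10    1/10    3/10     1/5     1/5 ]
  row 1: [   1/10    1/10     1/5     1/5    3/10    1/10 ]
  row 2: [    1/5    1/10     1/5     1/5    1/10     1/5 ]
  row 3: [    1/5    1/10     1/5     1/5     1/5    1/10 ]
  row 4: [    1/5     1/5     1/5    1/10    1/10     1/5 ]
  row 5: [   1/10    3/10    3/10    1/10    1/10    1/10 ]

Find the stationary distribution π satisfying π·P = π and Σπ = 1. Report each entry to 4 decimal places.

Balance equations π_j = Σ_i π_i·P[i][j]:
  π_0 = 1/10·π_0 + 1/10·π_1 + 1/5·π_2 + 1/5·π_3 + 1/5·π_4 + 1/10·π_5
  π_1 = 1/10·π_0 + 1/10·π_1 + 1/10·π_2 + 1/10·π_3 + 1/5·π_4 + 3/10·π_5
  π_2 = 1/10·π_0 + 1/5·π_1 + 1/5·π_2 + 1/5·π_3 + 1/5·π_4 + 3/10·π_5
  π_3 = 3/10·π_0 + 1/5·π_1 + 1/5·π_2 + 1/5·π_3 + 1/10·π_4 + 1/10·π_5
  π_4 = 1/5·π_0 + 3/10·π_1 + 1/10·π_2 + 1/5·π_3 + 1/10·π_4 + 1/10·π_5
  normalize: π_0 + π_1 + π_2 + π_3 + π_4 + π_5 = 1
Solving the linear system gives exactly π = [6233/40294, 2955/20147, 8047/40294, 7413/40294, 3288/20147, 6115/40294].

π = [0.1547, 0.1467, 0.1997, 0.1840, 0.1632, 0.1518]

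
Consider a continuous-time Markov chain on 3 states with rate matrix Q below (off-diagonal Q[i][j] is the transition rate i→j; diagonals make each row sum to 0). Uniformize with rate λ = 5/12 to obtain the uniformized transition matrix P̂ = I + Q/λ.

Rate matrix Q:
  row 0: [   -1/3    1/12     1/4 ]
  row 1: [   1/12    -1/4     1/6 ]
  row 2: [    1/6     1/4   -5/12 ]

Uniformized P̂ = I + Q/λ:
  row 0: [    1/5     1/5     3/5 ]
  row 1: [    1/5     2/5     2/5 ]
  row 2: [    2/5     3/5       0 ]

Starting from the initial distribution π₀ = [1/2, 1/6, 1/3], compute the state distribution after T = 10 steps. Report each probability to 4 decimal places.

π = [0.2647, 0.4118, 0.3235]

t=0: π = [0.5000, 0.1667, 0.3333]
t=1: π = [0.2667, 0.3667, 0.3667]
t=2: π = [0.2733, 0.4200, 0.3067]
t=3: π = [0.2613, 0.4067, 0.3320]
t=4: π = [0.2664, 0.4141, 0.3195]
t=5: π = [0.2639, 0.4106, 0.3255]
t=6: π = [0.2651, 0.4123, 0.3226]
t=7: π = [0.2645, 0.4115, 0.3240]
t=8: π = [0.2648, 0.4119, 0.3233]
t=9: π = [0.2647, 0.4117, 0.3236]
t=10: π = [0.2647, 0.4118, 0.3235]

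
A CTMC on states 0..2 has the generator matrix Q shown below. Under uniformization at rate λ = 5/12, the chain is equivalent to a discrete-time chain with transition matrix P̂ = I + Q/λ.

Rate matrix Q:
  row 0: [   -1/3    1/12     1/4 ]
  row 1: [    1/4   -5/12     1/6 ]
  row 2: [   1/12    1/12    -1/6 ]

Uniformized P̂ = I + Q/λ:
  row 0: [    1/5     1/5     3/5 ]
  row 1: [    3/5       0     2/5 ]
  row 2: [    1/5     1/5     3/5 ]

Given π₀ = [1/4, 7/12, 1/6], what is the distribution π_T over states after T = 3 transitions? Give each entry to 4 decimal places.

t=0: π = [0.2500, 0.5833, 0.1667]
t=1: π = [0.4333, 0.0833, 0.4833]
t=2: π = [0.2333, 0.1833, 0.5833]
t=3: π = [0.2733, 0.1633, 0.5633]

π = [0.2733, 0.1633, 0.5633]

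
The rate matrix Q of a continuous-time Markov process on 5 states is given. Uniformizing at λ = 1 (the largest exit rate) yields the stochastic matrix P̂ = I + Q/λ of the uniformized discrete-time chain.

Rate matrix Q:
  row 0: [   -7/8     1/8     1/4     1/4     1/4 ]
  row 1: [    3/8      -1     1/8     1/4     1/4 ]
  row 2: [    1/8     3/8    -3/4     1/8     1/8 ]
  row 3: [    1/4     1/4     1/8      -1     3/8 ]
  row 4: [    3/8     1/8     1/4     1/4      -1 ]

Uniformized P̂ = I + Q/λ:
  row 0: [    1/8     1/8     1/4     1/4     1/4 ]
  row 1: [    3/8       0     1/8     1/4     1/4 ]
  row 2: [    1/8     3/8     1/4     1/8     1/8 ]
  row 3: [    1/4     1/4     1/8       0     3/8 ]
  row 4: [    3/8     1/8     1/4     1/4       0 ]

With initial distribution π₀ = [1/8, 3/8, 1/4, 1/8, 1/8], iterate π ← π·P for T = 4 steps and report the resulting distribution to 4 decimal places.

t=0: π = [0.1250, 0.3750, 0.2500, 0.1250, 0.1250]
t=1: π = [0.2656, 0.1563, 0.1875, 0.1875, 0.2031]
t=2: π = [0.2383, 0.1758, 0.2070, 0.1797, 0.1992]
t=3: π = [0.2412, 0.1772, 0.2056, 0.1792, 0.1968]
t=4: π = [0.2409, 0.1766, 0.2054, 0.1795, 0.1975]

π = [0.2409, 0.1766, 0.2054, 0.1795, 0.1975]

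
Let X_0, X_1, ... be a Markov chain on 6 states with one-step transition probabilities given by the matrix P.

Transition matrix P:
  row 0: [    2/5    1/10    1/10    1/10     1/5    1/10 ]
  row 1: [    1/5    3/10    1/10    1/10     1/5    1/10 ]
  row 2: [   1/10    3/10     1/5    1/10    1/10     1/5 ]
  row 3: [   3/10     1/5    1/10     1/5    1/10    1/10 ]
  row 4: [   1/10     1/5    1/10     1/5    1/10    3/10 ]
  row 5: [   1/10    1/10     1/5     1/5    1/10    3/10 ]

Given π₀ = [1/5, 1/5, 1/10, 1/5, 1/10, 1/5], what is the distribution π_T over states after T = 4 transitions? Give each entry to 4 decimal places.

π = [0.2125, 0.1935, 0.1307, 0.1463, 0.1406, 0.1765]

t=0: π = [0.2000, 0.2000, 0.1000, 0.2000, 0.1000, 0.2000]
t=1: π = [0.2200, 0.1900, 0.1300, 0.1500, 0.1400, 0.1700]
t=2: π = [0.2150, 0.1930, 0.1300, 0.1460, 0.1410, 0.1750]
t=3: π = [0.2130, 0.1933, 0.1305, 0.1462, 0.1408, 0.1762]
t=4: π = [0.2125, 0.1935, 0.1307, 0.1463, 0.1406, 0.1765]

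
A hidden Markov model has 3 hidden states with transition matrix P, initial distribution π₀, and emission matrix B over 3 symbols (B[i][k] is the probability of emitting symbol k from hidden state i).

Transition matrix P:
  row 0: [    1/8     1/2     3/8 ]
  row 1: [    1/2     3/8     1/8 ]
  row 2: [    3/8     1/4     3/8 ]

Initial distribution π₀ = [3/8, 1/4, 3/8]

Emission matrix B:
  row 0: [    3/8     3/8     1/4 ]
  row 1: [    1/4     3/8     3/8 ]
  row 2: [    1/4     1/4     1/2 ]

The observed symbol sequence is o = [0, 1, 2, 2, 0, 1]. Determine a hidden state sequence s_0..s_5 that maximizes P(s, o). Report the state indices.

t=0: δ = [1.406e-01, 6.250e-02, 9.375e-02]  (obs o_0=0)
t=1: δ = [1.318e-02, 2.637e-02, 1.318e-02]  ψ = [2, 0, 0]  (obs o_1=1)
t=2: δ = [3.296e-03, 3.708e-03, 2.472e-03]  ψ = [1, 1, 0]  (obs o_2=2)
t=3: δ = [4.635e-04, 6.180e-04, 6.180e-04]  ψ = [1, 0, 0]  (obs o_3=2)
t=4: δ = [1.159e-04, 5.794e-05, 5.794e-05]  ψ = [1, 0, 2]  (obs o_4=0)
t=5: δ = [1.086e-05, 2.173e-05, 1.086e-05]  ψ = [1, 0, 0]  (obs o_5=1)
backtrack: best end state = 1; path = [0, 1, 0, 1, 0, 1]

path = [0, 1, 0, 1, 0, 1]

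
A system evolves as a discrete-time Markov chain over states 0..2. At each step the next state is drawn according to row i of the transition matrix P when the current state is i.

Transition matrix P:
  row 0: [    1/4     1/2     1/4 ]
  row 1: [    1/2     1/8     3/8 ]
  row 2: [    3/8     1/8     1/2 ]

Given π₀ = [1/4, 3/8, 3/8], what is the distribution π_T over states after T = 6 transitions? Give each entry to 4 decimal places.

π = [0.3623, 0.2609, 0.3768]

t=0: π = [0.2500, 0.3750, 0.3750]
t=1: π = [0.3906, 0.2188, 0.3906]
t=2: π = [0.3535, 0.2715, 0.3750]
t=3: π = [0.3647, 0.2576, 0.3777]
t=4: π = [0.3616, 0.2618, 0.3766]
t=5: π = [0.3625, 0.2606, 0.3769]
t=6: π = [0.3623, 0.2609, 0.3768]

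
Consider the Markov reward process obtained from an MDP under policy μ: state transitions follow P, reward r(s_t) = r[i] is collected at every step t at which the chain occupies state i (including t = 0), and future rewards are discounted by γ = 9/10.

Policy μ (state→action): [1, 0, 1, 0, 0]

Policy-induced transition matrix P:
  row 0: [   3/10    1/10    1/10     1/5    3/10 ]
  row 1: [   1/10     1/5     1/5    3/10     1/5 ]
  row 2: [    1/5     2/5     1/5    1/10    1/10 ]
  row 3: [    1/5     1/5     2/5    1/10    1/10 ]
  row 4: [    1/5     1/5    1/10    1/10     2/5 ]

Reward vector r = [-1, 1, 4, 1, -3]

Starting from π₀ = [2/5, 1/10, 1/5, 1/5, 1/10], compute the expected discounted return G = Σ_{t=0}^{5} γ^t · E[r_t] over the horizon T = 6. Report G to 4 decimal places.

t=0: π = [0.4000, 0.1000, 0.2000, 0.2000, 0.1000], E[r] = 0.4000, γ^t·E[r] = 0.400000, running G = 0.400000
t=1: π = [0.2300, 0.2000, 0.1900, 0.1600, 0.2200], E[r] = 0.2300, γ^t·E[r] = 0.207000, running G = 0.607000
t=2: π = [0.2030, 0.2150, 0.1870, 0.1630, 0.2320], E[r] = 0.2270, γ^t·E[r] = 0.183870, running G = 0.790870
t=3: π = [0.1988, 0.2171, 0.1891, 0.1633, 0.2317], E[r] = 0.2429, γ^t·E[r] = 0.177074, running G = 0.967944
t=4: π = [0.1982, 0.2179, 0.1896, 0.1633, 0.2310], E[r] = 0.2486, γ^t·E[r] = 0.163087, running G = 1.131031
t=5: π = [0.1980, 0.2181, 0.1897, 0.1634, 0.2307], E[r] = 0.2503, γ^t·E[r] = 0.147800, running G = 1.278831

G = 1.2788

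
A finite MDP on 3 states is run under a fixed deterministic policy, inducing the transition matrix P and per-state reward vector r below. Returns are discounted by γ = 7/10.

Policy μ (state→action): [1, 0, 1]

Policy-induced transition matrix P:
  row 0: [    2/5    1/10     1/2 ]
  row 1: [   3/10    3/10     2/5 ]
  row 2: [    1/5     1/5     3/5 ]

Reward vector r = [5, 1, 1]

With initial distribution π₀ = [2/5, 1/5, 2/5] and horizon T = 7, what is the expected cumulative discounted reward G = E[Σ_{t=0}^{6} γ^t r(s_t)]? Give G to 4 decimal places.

G = 6.9964

t=0: π = [0.4000, 0.2000, 0.4000], E[r] = 2.6000, γ^t·E[r] = 2.600000, running G = 2.600000
t=1: π = [0.3000, 0.1800, 0.5200], E[r] = 2.2000, γ^t·E[r] = 1.540000, running G = 4.140000
t=2: π = [0.2780, 0.1880, 0.5340], E[r] = 2.1120, γ^t·E[r] = 1.034880, running G = 5.174880
t=3: π = [0.2744, 0.1910, 0.5346], E[r] = 2.0976, γ^t·E[r] = 0.719477, running G = 5.894357
t=4: π = [0.2740, 0.1917, 0.5344], E[r] = 2.0959, γ^t·E[r] = 0.503230, running G = 6.397587
t=5: π = [0.2740, 0.1918, 0.5343], E[r] = 2.0958, γ^t·E[r] = 0.352249, running G = 6.749836
t=6: π = [0.2740, 0.1918, 0.5343], E[r] = 2.0959, γ^t·E[r] = 0.246578, running G = 6.996414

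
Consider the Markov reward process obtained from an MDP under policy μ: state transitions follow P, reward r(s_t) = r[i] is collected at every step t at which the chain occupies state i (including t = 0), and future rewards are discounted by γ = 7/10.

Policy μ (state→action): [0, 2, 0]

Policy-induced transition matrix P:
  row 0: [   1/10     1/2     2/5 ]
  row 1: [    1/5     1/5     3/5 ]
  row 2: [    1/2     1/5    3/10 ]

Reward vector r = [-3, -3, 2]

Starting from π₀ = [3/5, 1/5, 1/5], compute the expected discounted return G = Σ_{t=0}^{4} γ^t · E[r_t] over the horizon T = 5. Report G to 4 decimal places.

G = -3.5840

t=0: π = [0.6000, 0.2000, 0.2000], E[r] = -2.0000, γ^t·E[r] = -2.000000, running G = -2.000000
t=1: π = [0.2000, 0.3800, 0.4200], E[r] = -0.9000, γ^t·E[r] = -0.630000, running G = -2.630000
t=2: π = [0.3060, 0.2600, 0.4340], E[r] = -0.8300, γ^t·E[r] = -0.406700, running G = -3.036700
t=3: π = [0.2996, 0.2918, 0.4086], E[r] = -0.9570, γ^t·E[r] = -0.328251, running G = -3.364951
t=4: π = [0.2926, 0.2899, 0.4175], E[r] = -0.9125, γ^t·E[r] = -0.219091, running G = -3.584042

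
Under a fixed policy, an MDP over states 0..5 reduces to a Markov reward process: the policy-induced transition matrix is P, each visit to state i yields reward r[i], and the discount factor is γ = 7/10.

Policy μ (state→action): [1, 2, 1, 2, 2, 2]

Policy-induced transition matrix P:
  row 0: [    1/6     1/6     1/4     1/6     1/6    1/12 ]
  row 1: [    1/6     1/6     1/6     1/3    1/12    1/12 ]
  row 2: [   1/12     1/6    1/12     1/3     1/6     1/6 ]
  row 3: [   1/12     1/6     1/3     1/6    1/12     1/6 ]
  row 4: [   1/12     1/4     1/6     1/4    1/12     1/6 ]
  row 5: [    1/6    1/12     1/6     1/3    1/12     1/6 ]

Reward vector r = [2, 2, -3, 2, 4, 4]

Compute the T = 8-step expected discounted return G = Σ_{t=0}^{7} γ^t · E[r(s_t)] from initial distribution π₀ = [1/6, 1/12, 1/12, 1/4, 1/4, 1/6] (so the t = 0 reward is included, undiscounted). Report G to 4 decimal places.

t=0: π = [0.1667, 0.0833, 0.0833, 0.2500, 0.2500, 0.1667], E[r] = 2.4167, γ^t·E[r] = 2.416667, running G = 2.416667
t=1: π = [0.1181, 0.1736, 0.2153, 0.2431, 0.1042, 0.1458], E[r] = 1.4236, γ^t·E[r] = 0.996528, running G = 3.413194
t=2: π = [0.1198, 0.1632, 0.1991, 0.2645, 0.1111, 0.1424], E[r] = 1.5116, γ^t·E[r] = 0.740671, running G = 4.153866
t=3: π = [0.1188, 0.1641, 0.2041, 0.2600, 0.1099, 0.1431], E[r] = 1.4853, γ^t·E[r] = 0.509455, running G = 4.663321
t=4: π = [0.1188, 0.1639, 0.2029, 0.2610, 0.1102, 0.1431], E[r] = 1.4922, γ^t·E[r] = 0.358282, running G = 5.021603
t=5: π = [0.1188, 0.1639, 0.2032, 0.2608, 0.1101, 0.1431], E[r] = 1.4907, γ^t·E[r] = 0.250535, running G = 5.272138
t=6: π = [0.1188, 0.1639, 0.2031, 0.2609, 0.1102, 0.1431], E[r] = 1.4910, γ^t·E[r] = 0.175413, running G = 5.447551
t=7: π = [0.1188, 0.1639, 0.2031, 0.2609, 0.1102, 0.1431], E[r] = 1.4909, γ^t·E[r] = 0.122784, running G = 5.570335

G = 5.5703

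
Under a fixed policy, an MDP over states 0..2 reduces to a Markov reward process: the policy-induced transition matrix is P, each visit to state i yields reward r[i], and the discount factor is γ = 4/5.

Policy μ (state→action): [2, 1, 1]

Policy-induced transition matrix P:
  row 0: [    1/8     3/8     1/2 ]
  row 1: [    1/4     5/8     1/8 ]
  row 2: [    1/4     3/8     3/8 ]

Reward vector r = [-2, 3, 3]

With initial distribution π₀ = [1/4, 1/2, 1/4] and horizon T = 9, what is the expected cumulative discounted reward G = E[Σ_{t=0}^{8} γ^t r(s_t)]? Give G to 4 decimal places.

t=0: π = [0.2500, 0.5000, 0.2500], E[r] = 1.7500, γ^t·E[r] = 1.750000, running G = 1.750000
t=1: π = [0.2188, 0.5000, 0.2813], E[r] = 1.9063, γ^t·E[r] = 1.525000, running G = 3.275000
t=2: π = [0.2227, 0.5000, 0.2773], E[r] = 1.8867, γ^t·E[r] = 1.207500, running G = 4.482500
t=3: π = [0.2222, 0.5000, 0.2778], E[r] = 1.8892, γ^t·E[r] = 0.967250, running G = 5.449750
t=4: π = [0.2222, 0.5000, 0.2778], E[r] = 1.8889, γ^t·E[r] = 0.773675, running G = 6.223425
t=5: π = [0.2222, 0.5000, 0.2778], E[r] = 1.8889, γ^t·E[r] = 0.618953, running G = 6.842378
t=6: π = [0.2222, 0.5000, 0.2778], E[r] = 1.8889, γ^t·E[r] = 0.495161, running G = 7.337538
t=7: π = [0.2222, 0.5000, 0.2778], E[r] = 1.8889, γ^t·E[r] = 0.396129, running G = 7.733667
t=8: π = [0.2222, 0.5000, 0.2778], E[r] = 1.8889, γ^t·E[r] = 0.316903, running G = 8.050570

G = 8.0506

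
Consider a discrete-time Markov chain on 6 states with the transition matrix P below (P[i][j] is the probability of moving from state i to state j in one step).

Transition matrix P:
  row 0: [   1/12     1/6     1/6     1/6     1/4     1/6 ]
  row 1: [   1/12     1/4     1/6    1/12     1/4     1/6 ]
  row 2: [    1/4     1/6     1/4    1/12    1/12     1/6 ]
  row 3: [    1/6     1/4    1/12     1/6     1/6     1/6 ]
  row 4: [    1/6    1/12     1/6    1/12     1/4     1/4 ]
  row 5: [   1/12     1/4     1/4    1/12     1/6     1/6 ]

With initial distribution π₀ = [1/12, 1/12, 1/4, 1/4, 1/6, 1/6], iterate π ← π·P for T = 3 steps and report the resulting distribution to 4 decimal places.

t=0: π = [0.0833, 0.0833, 0.2500, 0.2500, 0.1667, 0.1667]
t=1: π = [0.1597, 0.1944, 0.1806, 0.1111, 0.1736, 0.1806]
t=2: π = [0.1372, 0.1927, 0.1875, 0.1059, 0.1956, 0.1811]
t=3: π = [0.1397, 0.1903, 0.1886, 0.1036, 0.1948, 0.1830]

π = [0.1397, 0.1903, 0.1886, 0.1036, 0.1948, 0.1830]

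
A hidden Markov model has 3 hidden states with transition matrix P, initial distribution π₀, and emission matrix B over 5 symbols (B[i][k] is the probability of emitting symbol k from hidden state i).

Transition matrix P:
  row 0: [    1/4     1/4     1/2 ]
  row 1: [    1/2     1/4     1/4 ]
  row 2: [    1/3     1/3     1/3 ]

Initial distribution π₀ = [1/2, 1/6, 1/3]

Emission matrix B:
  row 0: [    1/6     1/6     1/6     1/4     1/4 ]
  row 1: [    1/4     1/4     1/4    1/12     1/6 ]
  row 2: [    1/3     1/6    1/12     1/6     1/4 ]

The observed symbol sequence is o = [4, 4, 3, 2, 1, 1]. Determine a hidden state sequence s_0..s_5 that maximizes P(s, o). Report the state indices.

t=0: δ = [1.250e-01, 2.778e-02, 8.333e-02]  (obs o_0=4)
t=1: δ = [7.812e-03, 5.208e-03, 1.562e-02]  ψ = [0, 0, 0]  (obs o_1=4)
t=2: δ = [1.302e-03, 4.340e-04, 8.681e-04]  ψ = [2, 2, 2]  (obs o_2=3)
t=3: δ = [5.425e-05, 8.138e-05, 5.425e-05]  ψ = [0, 0, 0]  (obs o_3=2)
t=4: δ = [6.782e-06, 5.086e-06, 4.521e-06]  ψ = [1, 1, 0]  (obs o_4=1)
t=5: δ = [4.239e-07, 4.239e-07, 5.651e-07]  ψ = [1, 0, 0]  (obs o_5=1)
backtrack: best end state = 2; path = [0, 2, 0, 1, 0, 2]

path = [0, 2, 0, 1, 0, 2]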